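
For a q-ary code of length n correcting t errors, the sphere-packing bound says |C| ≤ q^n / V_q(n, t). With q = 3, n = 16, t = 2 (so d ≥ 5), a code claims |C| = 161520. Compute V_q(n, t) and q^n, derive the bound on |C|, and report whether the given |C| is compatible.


V_q(n, t) = 513, q^n = 43046721, Hamming bound = 83911, |C| = 161520 > bound (violated).

Step 1: Compute V_q(n, t) = Σ_{j=0}^2 C(n, j) (q−1)^j.
  j = 0: C(16,0)·(2)^0 = 1·1 = 1.
  j = 1: C(16,1)·(2)^1 = 16·2 = 32.
  j = 2: C(16,2)·(2)^2 = 120·4 = 480.
  V_q(n, t) = 1 + 32 + 480 = 513.
Step 2: q^n = 3^16 = 43046721.
Step 3: Hamming bound ⌊q^n / V_q(n,t)⌋ = ⌊43046721/513⌋ = 83911.
Step 4: Compare |C| = 161520 to 83911: violated.
The claimed |C| lies above the Hamming bound, so no 3-ary code of length 16 with d ≥ 5 can have 161520 codewords.


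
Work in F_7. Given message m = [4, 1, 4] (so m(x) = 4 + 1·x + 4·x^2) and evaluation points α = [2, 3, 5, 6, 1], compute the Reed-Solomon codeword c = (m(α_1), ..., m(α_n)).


c = [1, 1, 4, 0, 2]

Message polynomial: m(x) = 4 + 1·x + 4·x^2 (mod 7).
For each evaluation point α_i, compute m(α_i) mod 7:
  α_1 = 2: Horner steps 4 → 2 → 1, so m(2) = 1.
  α_2 = 3: Horner steps 4 → 6 → 1, so m(3) = 1.
  α_3 = 5: Horner steps 4 → 0 → 4, so m(5) = 4.
  α_4 = 6: Horner steps 4 → 4 → 0, so m(6) = 0.
  α_5 = 1: Horner steps 4 → 5 → 2, so m(1) = 2.
Codeword c = [1, 1, 4, 0, 2] ∈ F_7^5.


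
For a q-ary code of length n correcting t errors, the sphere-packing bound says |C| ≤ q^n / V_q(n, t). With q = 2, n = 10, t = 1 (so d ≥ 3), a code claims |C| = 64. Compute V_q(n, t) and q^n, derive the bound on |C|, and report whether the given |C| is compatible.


V_q(n, t) = 11, q^n = 1024, Hamming bound = 93, |C| = 64 ≤ bound (satisfied).

Step 1: Compute V_q(n, t) = Σ_{j=0}^1 C(n, j) (q−1)^j.
  j = 0: C(10,0)·(1)^0 = 1·1 = 1.
  j = 1: C(10,1)·(1)^1 = 10·1 = 10.
  V_q(n, t) = 1 + 10 = 11.
Step 2: q^n = 2^10 = 1024.
Step 3: Hamming bound ⌊q^n / V_q(n,t)⌋ = ⌊1024/11⌋ = 93.
Step 4: Compare |C| = 64 to 93: satisfied.
The claimed |C| lies below the Hamming bound.


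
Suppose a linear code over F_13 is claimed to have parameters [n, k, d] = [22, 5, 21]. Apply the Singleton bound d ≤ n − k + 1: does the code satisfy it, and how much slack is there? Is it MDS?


Singleton RHS = n − k + 1 = 18, slack = -3, bound violated (no such code; not MDS).

Singleton bound: d ≤ n − k + 1.
Here n = 22, k = 5, so n − k + 1 = 18.
Given d = 21, check d ≤ 18: NO.
Slack = (n − k + 1) − d = -3.
The slack is negative: d = 21 exceeds n − k + 1 = 18 by 3, so the Singleton bound is violated and no linear [22, 5, 21]_13 code can exist. In particular it is not MDS (MDS requires d = n − k + 1 exactly).
Description: the claimed parameters are [22, 5, 21]_13; such a code would be impossible (violates the Singleton bound).


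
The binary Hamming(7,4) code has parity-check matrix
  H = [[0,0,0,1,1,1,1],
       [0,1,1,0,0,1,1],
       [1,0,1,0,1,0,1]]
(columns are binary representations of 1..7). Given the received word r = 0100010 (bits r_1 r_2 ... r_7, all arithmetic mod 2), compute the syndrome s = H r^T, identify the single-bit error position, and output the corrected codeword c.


s = (1, 0, 0)^T, error position = 4, corrected codeword c = 0101010

Compute s = H r^T mod 2 one row at a time:
  s_1 = 0 + 0 + 1 + 0 = 1 ≡ 1 (mod 2).
  s_2 = 1 + 0 + 1 + 0 = 2 ≡ 0 (mod 2).
  s_3 = 0 + 0 + 0 + 0 = 0 ≡ 0 (mod 2).
s = (1, 0, 0)^T — this equals column 4 of H (binary 100), so error is at position 4.
Correct: flip bit 4 of r = 0100010 to get c = 0101010.


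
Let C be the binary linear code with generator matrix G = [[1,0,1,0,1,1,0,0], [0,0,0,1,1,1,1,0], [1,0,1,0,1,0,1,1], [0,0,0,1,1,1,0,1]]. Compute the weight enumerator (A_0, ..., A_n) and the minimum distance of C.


Weight distribution: A_0 = 1, A_1 = 1, A_2 = 1, A_3 = 4, A_4 = 5, A_5 = 3, A_6 = 1. Minimum distance d = 1.

Enumerate all 2^4 = 16 messages m ∈ F_2^4.
For each, compute codeword c = mG in F_2^8, then tally its weight.
  m = 0000 → c = 00000000, weight = 0.
  m = 1000 → c = 10101100, weight = 4.
  m = 0100 → c = 00011110, weight = 4.
  m = 1100 → c = 10110010, weight = 4.
  m = 0010 → c = 10101011, weight = 5.
  m = 1010 → c = 00000111, weight = 3.
  m = 0110 → c = 10110101, weight = 5.
  m = 1110 → c = 00011001, weight = 3.
  m = 0001 → c = 00011101, weight = 4.
  m = 1001 → c = 10110001, weight = 4.
  m = 0101 → c = 00000011, weight = 2.
  m = 1101 → c = 10101111, weight = 6.
  m = 0011 → c = 10110110, weight = 5.
  m = 1011 → c = 00011010, weight = 3.
  m = 0111 → c = 10101000, weight = 3.
  m = 1111 → c = 00000100, weight = 1.
Tally weights:
  weight 0: 1 codewords.
  weight 1: 1 codewords.
  weight 2: 1 codewords.
  weight 3: 4 codewords.
  weight 4: 5 codewords.
  weight 5: 3 codewords.
  weight 6: 1 codewords.
Minimum distance d = smallest w > 0 with A_w > 0 = 1.
Sanity: Σ A_w = 16 = 2^4 = 16 ✓.


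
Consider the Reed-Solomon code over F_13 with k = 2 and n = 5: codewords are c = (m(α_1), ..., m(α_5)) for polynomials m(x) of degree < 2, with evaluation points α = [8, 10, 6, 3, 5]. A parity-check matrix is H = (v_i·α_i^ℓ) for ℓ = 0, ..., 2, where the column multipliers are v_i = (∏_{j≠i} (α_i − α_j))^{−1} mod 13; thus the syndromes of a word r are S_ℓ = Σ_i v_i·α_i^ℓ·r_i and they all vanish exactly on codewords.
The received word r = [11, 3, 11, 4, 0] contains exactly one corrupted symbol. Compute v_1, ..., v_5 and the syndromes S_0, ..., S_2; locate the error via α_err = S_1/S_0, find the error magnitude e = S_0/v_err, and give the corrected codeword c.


S = (6, 9, 7), error at position 1, error magnitude e = 4, c = [7, 3, 11, 4, 0].

Step 1: column multipliers v_i = (∏_{j≠i}(α_i − α_j))^{−1} mod 13.
  i = 1 (α = 8): (8−10)(8−6)(8−3)(8−5) = (−2)·2·5·3 = −60 ≡ 5, so v_1 = 5^{−1} = 8 (mod 13).
  i = 2 (α = 10): (10−8)(10−6)(10−3)(10−5) = 2·4·7·5 = 280 ≡ 7, so v_2 = 7^{−1} = 2 (mod 13).
  i = 3 (α = 6): (6−8)(6−10)(6−3)(6−5) = (−2)·(−4)·3·1 = 24 ≡ 11, so v_3 = 11^{−1} = 6 (mod 13).
  i = 4 (α = 3): (3−8)(3−10)(3−6)(3−5) = (−5)·(−7)·(−3)·(−2) = 210 ≡ 2, so v_4 = 2^{−1} = 7 (mod 13).
  i = 5 (α = 5): (5−8)(5−10)(5−6)(5−3) = (−3)·(−5)·(−1)·2 = −30 ≡ 9, so v_5 = 9^{−1} = 3 (mod 13).
  v = [8, 2, 6, 7, 3].
Step 2: syndromes of r = [11, 3, 11, 4, 0] (all sums mod 13).
  S_0 = Σ v_i r_i = 8·11 + 2·3 + 6·11 + 7·4 + 3·0 = 188 ≡ 6.
  S_1 = Σ v_i α_i r_i = 8·8·11 + 2·10·3 + 6·6·11 + 7·3·4 + 3·5·0 = 1244 ≡ 9.
  α_i^2 mod 13 = [12, 9, 10, 9, 12].
  S_2 = Σ v_i α_i^2 r_i = 8·12·11 + 2·9·3 + 6·10·11 + 7·9·4 + 3·12·0 = 2022 ≡ 7.
  S = (6, 9, 7) ≠ 0, so r is not a codeword (an error is present).
Step 3: locate the error. For a single error e at position i, S_ℓ = v_i·e·α_i^ℓ, so α_err = S_1/S_0.
  S_0^{−1} = 6^{−1} = 11 (mod 13), so α_err = 9·11 = 99 ≡ 8 = α_1. Error position i = 1.
  Consistency check: S_2/S_1 = 7·3 = 21 ≡ 8 = α_err ✓ (single-error assumption holds).
Step 4: error magnitude e = S_0/v_1 = S_0·∏_{j≠1}(α_1 − α_j) = 6·5 = 30 ≡ 4 (mod 13).
Step 5: correct position 1: c_1 = r_1 − e = 11 − 4 ≡ 7 (mod 13). Hence c = [7, 3, 11, 4, 0].
  Check: interpolating c through the α_i gives m(x) = 10 + 11·x (degree < 2) with m(α_i) = c_i for every i, so c is indeed a codeword.


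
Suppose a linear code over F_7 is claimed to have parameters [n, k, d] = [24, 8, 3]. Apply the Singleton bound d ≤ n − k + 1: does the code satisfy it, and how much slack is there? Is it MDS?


Singleton RHS = n − k + 1 = 17, slack = 14, bound satisfied, not MDS.

Singleton bound: d ≤ n − k + 1.
Here n = 24, k = 8, so n − k + 1 = 17.
Given d = 3, check d ≤ 17: YES.
Slack = (n − k + 1) − d = 14.
The code is NOT MDS (slack = 14 > 0).
Description: the claimed parameters are [24, 8, 3]_7; such a code would be non-MDS.


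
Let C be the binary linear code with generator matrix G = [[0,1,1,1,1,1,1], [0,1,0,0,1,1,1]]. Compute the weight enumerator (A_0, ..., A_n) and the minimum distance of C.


Weight distribution: A_0 = 1, A_2 = 1, A_4 = 1, A_6 = 1. Minimum distance d = 2.

Enumerate all 2^2 = 4 messages m ∈ F_2^2.
For each, compute codeword c = mG in F_2^7, then tally its weight.
  m = 00 → c = 0000000, weight = 0.
  m = 10 → c = 0111111, weight = 6.
  m = 01 → c = 0100111, weight = 4.
  m = 11 → c = 0011000, weight = 2.
Tally weights:
  weight 0: 1 codewords.
  weight 2: 1 codewords.
  weight 4: 1 codewords.
  weight 6: 1 codewords.
Minimum distance d = smallest w > 0 with A_w > 0 = 2.
Sanity: Σ A_w = 4 = 2^2 = 4 ✓.


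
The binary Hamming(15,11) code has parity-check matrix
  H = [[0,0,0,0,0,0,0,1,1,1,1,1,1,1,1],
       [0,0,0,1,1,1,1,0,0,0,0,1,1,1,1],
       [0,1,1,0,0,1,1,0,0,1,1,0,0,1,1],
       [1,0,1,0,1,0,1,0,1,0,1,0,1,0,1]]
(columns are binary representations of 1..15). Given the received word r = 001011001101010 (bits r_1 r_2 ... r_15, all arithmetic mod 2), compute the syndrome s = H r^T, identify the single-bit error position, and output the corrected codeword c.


s = (0, 0, 0, 1)^T, error position = 1, corrected codeword c = 101011001101010

Compute s = H r^T mod 2 one row at a time:
  s_1 = 0 + 1 + 1 + 0 + 1 + 0 + 1 + 0 = 4 ≡ 0 (mod 2).
  s_2 = 0 + 1 + 1 + 0 + 1 + 0 + 1 + 0 = 4 ≡ 0 (mod 2).
  s_3 = 0 + 1 + 1 + 0 + 1 + 0 + 1 + 0 = 4 ≡ 0 (mod 2).
  s_4 = 0 + 1 + 1 + 0 + 1 + 0 + 0 + 0 = 3 ≡ 1 (mod 2).
s = (0, 0, 0, 1)^T — this equals column 1 of H (binary 0001), so error is at position 1.
Correct: flip bit 1 of r = 001011001101010 to get c = 101011001101010.


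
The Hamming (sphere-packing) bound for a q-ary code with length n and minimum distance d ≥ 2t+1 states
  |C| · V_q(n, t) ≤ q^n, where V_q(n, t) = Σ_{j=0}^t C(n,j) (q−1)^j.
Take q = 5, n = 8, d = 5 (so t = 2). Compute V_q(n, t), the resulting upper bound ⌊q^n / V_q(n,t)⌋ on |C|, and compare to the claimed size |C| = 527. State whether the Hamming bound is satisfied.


V_q(n, t) = 481, q^n = 390625, Hamming bound = 812, |C| = 527 ≤ bound (satisfied).

Step 1: Compute V_q(n, t) = Σ_{j=0}^2 C(n, j) (q−1)^j.
  j = 0: C(8,0)·(4)^0 = 1·1 = 1.
  j = 1: C(8,1)·(4)^1 = 8·4 = 32.
  j = 2: C(8,2)·(4)^2 = 28·16 = 448.
  V_q(n, t) = 1 + 32 + 448 = 481.
Step 2: q^n = 5^8 = 390625.
Step 3: Hamming bound ⌊q^n / V_q(n,t)⌋ = ⌊390625/481⌋ = 812.
Step 4: Compare |C| = 527 to 812: satisfied.
The claimed |C| lies below the Hamming bound.


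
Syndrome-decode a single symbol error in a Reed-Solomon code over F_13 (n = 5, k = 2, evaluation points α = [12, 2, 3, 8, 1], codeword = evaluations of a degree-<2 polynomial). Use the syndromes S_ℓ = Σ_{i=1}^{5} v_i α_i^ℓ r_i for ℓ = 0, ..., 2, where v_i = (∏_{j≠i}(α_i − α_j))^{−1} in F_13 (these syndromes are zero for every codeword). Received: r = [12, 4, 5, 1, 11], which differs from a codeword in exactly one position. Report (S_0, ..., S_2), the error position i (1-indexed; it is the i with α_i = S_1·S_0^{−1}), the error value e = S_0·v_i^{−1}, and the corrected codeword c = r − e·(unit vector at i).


S = (5, 2, 6), error at position 3, error magnitude e = 8, c = [12, 4, 10, 1, 11].

Step 1: column multipliers v_i = (∏_{j≠i}(α_i − α_j))^{−1} mod 13.
  i = 1 (α = 12): (12−2)(12−3)(12−8)(12−1) = 10·9·4·11 = 3960 ≡ 8, so v_1 = 8^{−1} = 5 (mod 13).
  i = 2 (α = 2): (2−12)(2−3)(2−8)(2−1) = (−10)·(−1)·(−6)·1 = −60 ≡ 5, so v_2 = 5^{−1} = 8 (mod 13).
  i = 3 (α = 3): (3−12)(3−2)(3−8)(3−1) = (−9)·1·(−5)·2 = 90 ≡ 12, so v_3 = 12^{−1} = 12 (mod 13).
  i = 4 (α = 8): (8−12)(8−2)(8−3)(8−1) = (−4)·6·5·7 = −840 ≡ 5, so v_4 = 5^{−1} = 8 (mod 13).
  i = 5 (α = 1): (1−12)(1−2)(1−3)(1−8) = (−11)·(−1)·(−2)·(−7) = 154 ≡ 11, so v_5 = 11^{−1} = 6 (mod 13).
  v = [5, 8, 12, 8, 6].
Step 2: syndromes of r = [12, 4, 5, 1, 11] (all sums mod 13).
  S_0 = Σ v_i r_i = 5·12 + 8·4 + 12·5 + 8·1 + 6·11 = 226 ≡ 5.
  S_1 = Σ v_i α_i r_i = 5·12·12 + 8·2·4 + 12·3·5 + 8·8·1 + 6·1·11 = 1094 ≡ 2.
  α_i^2 mod 13 = [1, 4, 9, 12, 1].
  S_2 = Σ v_i α_i^2 r_i = 5·1·12 + 8·4·4 + 12·9·5 + 8·12·1 + 6·1·11 = 890 ≡ 6.
  S = (5, 2, 6) ≠ 0, so r is not a codeword (an error is present).
Step 3: locate the error. For a single error e at position i, S_ℓ = v_i·e·α_i^ℓ, so α_err = S_1/S_0.
  S_0^{−1} = 5^{−1} = 8 (mod 13), so α_err = 2·8 = 16 ≡ 3 = α_3. Error position i = 3.
  Consistency check: S_2/S_1 = 6·7 = 42 ≡ 3 = α_err ✓ (single-error assumption holds).
Step 4: error magnitude e = S_0/v_3 = S_0·∏_{j≠3}(α_3 − α_j) = 5·12 = 60 ≡ 8 (mod 13).
Step 5: correct position 3: c_3 = r_3 − e = 5 − 8 ≡ 10 (mod 13). Hence c = [12, 4, 10, 1, 11].
  Check: interpolating c through the α_i gives m(x) = 5 + 6·x (degree < 2) with m(α_i) = c_i for every i, so c is indeed a codeword.


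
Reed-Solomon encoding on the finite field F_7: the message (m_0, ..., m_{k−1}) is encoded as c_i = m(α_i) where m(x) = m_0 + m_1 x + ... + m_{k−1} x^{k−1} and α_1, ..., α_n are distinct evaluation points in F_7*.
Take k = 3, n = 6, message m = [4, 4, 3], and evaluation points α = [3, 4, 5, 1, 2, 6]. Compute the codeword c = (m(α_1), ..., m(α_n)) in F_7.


c = [1, 5, 1, 4, 3, 3]

Message polynomial: m(x) = 4 + 4·x + 3·x^2 (mod 7).
For each evaluation point α_i, compute m(α_i) mod 7:
  α_1 = 3: Horner steps 3 → 6 → 1, so m(3) = 1.
  α_2 = 4: Horner steps 3 → 2 → 5, so m(4) = 5.
  α_3 = 5: Horner steps 3 → 5 → 1, so m(5) = 1.
  α_4 = 1: Horner steps 3 → 0 → 4, so m(1) = 4.
  α_5 = 2: Horner steps 3 → 3 → 3, so m(2) = 3.
  α_6 = 6: Horner steps 3 → 1 → 3, so m(6) = 3.
Codeword c = [1, 5, 1, 4, 3, 3] ∈ F_7^6.


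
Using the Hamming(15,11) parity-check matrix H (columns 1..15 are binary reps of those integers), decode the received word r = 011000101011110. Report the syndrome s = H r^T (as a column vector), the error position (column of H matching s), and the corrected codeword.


s = (1, 0, 1, 1)^T, error position = 11, corrected codeword c = 011000101001110

Compute s = H r^T mod 2 one row at a time:
  s_1 = 0 + 1 + 0 + 1 + 1 + 1 + 1 + 0 = 5 ≡ 1 (mod 2).
  s_2 = 0 + 0 + 0 + 1 + 1 + 1 + 1 + 0 = 4 ≡ 0 (mod 2).
  s_3 = 1 + 1 + 0 + 1 + 0 + 1 + 1 + 0 = 5 ≡ 1 (mod 2).
  s_4 = 0 + 1 + 0 + 1 + 1 + 1 + 1 + 0 = 5 ≡ 1 (mod 2).
s = (1, 0, 1, 1)^T — this equals column 11 of H (binary 1011), so error is at position 11.
Correct: flip bit 11 of r = 011000101011110 to get c = 011000101001110.


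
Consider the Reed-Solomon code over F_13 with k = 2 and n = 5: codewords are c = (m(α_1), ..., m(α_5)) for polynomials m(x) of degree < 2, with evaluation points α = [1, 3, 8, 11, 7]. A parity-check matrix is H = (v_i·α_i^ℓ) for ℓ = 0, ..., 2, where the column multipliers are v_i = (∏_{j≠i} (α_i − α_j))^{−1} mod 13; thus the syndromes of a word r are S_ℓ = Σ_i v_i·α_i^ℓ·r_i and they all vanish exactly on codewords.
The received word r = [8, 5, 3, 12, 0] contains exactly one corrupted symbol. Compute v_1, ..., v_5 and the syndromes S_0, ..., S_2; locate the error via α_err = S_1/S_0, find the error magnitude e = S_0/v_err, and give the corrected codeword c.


S = (6, 5, 2), error at position 2, error magnitude e = 4, c = [8, 1, 3, 12, 0].

Step 1: column multipliers v_i = (∏_{j≠i}(α_i − α_j))^{−1} mod 13.
  i = 1 (α = 1): (1−3)(1−8)(1−11)(1−7) = (−2)·(−7)·(−10)·(−6) = 840 ≡ 8, so v_1 = 8^{−1} = 5 (mod 13).
  i = 2 (α = 3): (3−1)(3−8)(3−11)(3−7) = 2·(−5)·(−8)·(−4) = −320 ≡ 5, so v_2 = 5^{−1} = 8 (mod 13).
  i = 3 (α = 8): (8−1)(8−3)(8−11)(8−7) = 7·5·(−3)·1 = −105 ≡ 12, so v_3 = 12^{−1} = 12 (mod 13).
  i = 4 (α = 11): (11−1)(11−3)(11−8)(11−7) = 10·8·3·4 = 960 ≡ 11, so v_4 = 11^{−1} = 6 (mod 13).
  i = 5 (α = 7): (7−1)(7−3)(7−8)(7−11) = 6·4·(−1)·(−4) = 96 ≡ 5, so v_5 = 5^{−1} = 8 (mod 13).
  v = [5, 8, 12, 6, 8].
Step 2: syndromes of r = [8, 5, 3, 12, 0] (all sums mod 13).
  S_0 = Σ v_i r_i = 5·8 + 8·5 + 12·3 + 6·12 + 8·0 = 188 ≡ 6.
  S_1 = Σ v_i α_i r_i = 5·1·8 + 8·3·5 + 12·8·3 + 6·11·12 + 8·7·0 = 1240 ≡ 5.
  α_i^2 mod 13 = [1, 9, 12, 4, 10].
  S_2 = Σ v_i α_i^2 r_i = 5·1·8 + 8·9·5 + 12·12·3 + 6·4·12 + 8·10·0 = 1120 ≡ 2.
  S = (6, 5, 2) ≠ 0, so r is not a codeword (an error is present).
Step 3: locate the error. For a single error e at position i, S_ℓ = v_i·e·α_i^ℓ, so α_err = S_1/S_0.
  S_0^{−1} = 6^{−1} = 11 (mod 13), so α_err = 5·11 = 55 ≡ 3 = α_2. Error position i = 2.
  Consistency check: S_2/S_1 = 2·8 = 16 ≡ 3 = α_err ✓ (single-error assumption holds).
Step 4: error magnitude e = S_0/v_2 = S_0·∏_{j≠2}(α_2 − α_j) = 6·5 = 30 ≡ 4 (mod 13).
Step 5: correct position 2: c_2 = r_2 − e = 5 − 4 ≡ 1 (mod 13). Hence c = [8, 1, 3, 12, 0].
  Check: interpolating c through the α_i gives m(x) = 5 + 3·x (degree < 2) with m(α_i) = c_i for every i, so c is indeed a codeword.


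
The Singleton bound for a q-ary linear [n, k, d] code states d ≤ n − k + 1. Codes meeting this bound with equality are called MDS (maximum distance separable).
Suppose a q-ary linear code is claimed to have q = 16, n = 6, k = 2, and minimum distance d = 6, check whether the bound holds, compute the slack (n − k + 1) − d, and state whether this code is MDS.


Singleton RHS = n − k + 1 = 5, slack = -1, bound violated (no such code; not MDS).

Singleton bound: d ≤ n − k + 1.
Here n = 6, k = 2, so n − k + 1 = 5.
Given d = 6, check d ≤ 5: NO.
Slack = (n − k + 1) − d = -1.
The slack is negative: d = 6 exceeds n − k + 1 = 5 by 1, so the Singleton bound is violated and no linear [6, 2, 6]_16 code can exist. In particular it is not MDS (MDS requires d = n − k + 1 exactly).
Description: the claimed parameters are [6, 2, 6]_16; such a code would be impossible (violates the Singleton bound).


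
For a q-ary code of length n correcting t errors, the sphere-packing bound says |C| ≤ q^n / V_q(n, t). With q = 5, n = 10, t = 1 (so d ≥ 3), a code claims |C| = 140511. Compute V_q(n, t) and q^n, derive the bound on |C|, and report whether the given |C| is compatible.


V_q(n, t) = 41, q^n = 9765625, Hamming bound = 238185, |C| = 140511 ≤ bound (satisfied).

Step 1: Compute V_q(n, t) = Σ_{j=0}^1 C(n, j) (q−1)^j.
  j = 0: C(10,0)·(4)^0 = 1·1 = 1.
  j = 1: C(10,1)·(4)^1 = 10·4 = 40.
  V_q(n, t) = 1 + 40 = 41.
Step 2: q^n = 5^10 = 9765625.
Step 3: Hamming bound ⌊q^n / V_q(n,t)⌋ = ⌊9765625/41⌋ = 238185.
Step 4: Compare |C| = 140511 to 238185: satisfied.
The claimed |C| lies below the Hamming bound.


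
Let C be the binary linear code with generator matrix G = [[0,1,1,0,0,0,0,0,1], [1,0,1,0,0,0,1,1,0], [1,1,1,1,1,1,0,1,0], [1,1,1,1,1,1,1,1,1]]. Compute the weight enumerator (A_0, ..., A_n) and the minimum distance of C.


Weight distribution: A_0 = 1, A_2 = 1, A_3 = 3, A_4 = 3, A_5 = 3, A_6 = 3, A_7 = 1, A_9 = 1. Minimum distance d = 2.

Enumerate all 2^4 = 16 messages m ∈ F_2^4.
For each, compute codeword c = mG in F_2^9, then tally its weight.
  m = 0000 → c = 000000000, weight = 0.
  m = 1000 → c = 011000001, weight = 3.
  m = 0100 → c = 101000110, weight = 4.
  m = 1100 → c = 110000111, weight = 5.
  m = 0010 → c = 111111010, weight = 7.
  m = 1010 → c = 100111011, weight = 6.
  m = 0110 → c = 010111100, weight = 5.
  m = 1110 → c = 001111101, weight = 6.
  m = 0001 → c = 111111111, weight = 9.
  m = 1001 → c = 100111110, weight = 6.
  m = 0101 → c = 010111001, weight = 5.
  m = 1101 → c = 001111000, weight = 4.
  m = 0011 → c = 000000101, weight = 2.
  m = 1011 → c = 011000100, weight = 3.
  m = 0111 → c = 101000011, weight = 4.
  m = 1111 → c = 110000010, weight = 3.
Tally weights:
  weight 0: 1 codewords.
  weight 2: 1 codewords.
  weight 3: 3 codewords.
  weight 4: 3 codewords.
  weight 5: 3 codewords.
  weight 6: 3 codewords.
  weight 7: 1 codewords.
  weight 9: 1 codewords.
Minimum distance d = smallest w > 0 with A_w > 0 = 2.
Sanity: Σ A_w = 16 = 2^4 = 16 ✓.


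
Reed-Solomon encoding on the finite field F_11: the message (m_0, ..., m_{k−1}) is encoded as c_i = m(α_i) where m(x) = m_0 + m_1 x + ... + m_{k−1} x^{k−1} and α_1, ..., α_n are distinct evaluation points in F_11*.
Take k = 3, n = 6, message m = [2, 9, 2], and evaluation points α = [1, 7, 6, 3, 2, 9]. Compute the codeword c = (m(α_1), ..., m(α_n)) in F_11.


c = [2, 9, 7, 3, 6, 3]

Message polynomial: m(x) = 2 + 9·x + 2·x^2 (mod 11).
For each evaluation point α_i, compute m(α_i) mod 11:
  α_1 = 1: Horner steps 2 → 0 → 2, so m(1) = 2.
  α_2 = 7: Horner steps 2 → 1 → 9, so m(7) = 9.
  α_3 = 6: Horner steps 2 → 10 → 7, so m(6) = 7.
  α_4 = 3: Horner steps 2 → 4 → 3, so m(3) = 3.
  α_5 = 2: Horner steps 2 → 2 → 6, so m(2) = 6.
  α_6 = 9: Horner steps 2 → 5 → 3, so m(9) = 3.
Codeword c = [2, 9, 7, 3, 6, 3] ∈ F_11^6.


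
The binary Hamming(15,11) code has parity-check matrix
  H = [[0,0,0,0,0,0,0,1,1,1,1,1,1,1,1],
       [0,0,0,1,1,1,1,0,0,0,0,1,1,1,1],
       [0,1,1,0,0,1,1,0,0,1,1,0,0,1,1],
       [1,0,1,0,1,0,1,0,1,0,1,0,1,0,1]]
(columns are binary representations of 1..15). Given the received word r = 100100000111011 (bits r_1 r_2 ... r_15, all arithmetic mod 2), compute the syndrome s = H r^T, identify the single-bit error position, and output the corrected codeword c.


s = (1, 0, 0, 1)^T, error position = 9, corrected codeword c = 100100001111011

Compute s = H r^T mod 2 one row at a time:
  s_1 = 0 + 0 + 1 + 1 + 1 + 0 + 1 + 1 = 5 ≡ 1 (mod 2).
  s_2 = 1 + 0 + 0 + 0 + 1 + 0 + 1 + 1 = 4 ≡ 0 (mod 2).
  s_3 = 0 + 0 + 0 + 0 + 1 + 1 + 1 + 1 = 4 ≡ 0 (mod 2).
  s_4 = 1 + 0 + 0 + 0 + 0 + 1 + 0 + 1 = 3 ≡ 1 (mod 2).
s = (1, 0, 0, 1)^T — this equals column 9 of H (binary 1001), so error is at position 9.
Correct: flip bit 9 of r = 100100000111011 to get c = 100100001111011.


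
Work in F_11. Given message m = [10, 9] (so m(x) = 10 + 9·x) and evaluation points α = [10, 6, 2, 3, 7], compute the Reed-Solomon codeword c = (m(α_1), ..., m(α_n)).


c = [1, 9, 6, 4, 7]

Message polynomial: m(x) = 10 + 9·x (mod 11).
For each evaluation point α_i, compute m(α_i) mod 11:
  α_1 = 10: Horner steps 9 → 1, so m(10) = 1.
  α_2 = 6: Horner steps 9 → 9, so m(6) = 9.
  α_3 = 2: Horner steps 9 → 6, so m(2) = 6.
  α_4 = 3: Horner steps 9 → 4, so m(3) = 4.
  α_5 = 7: Horner steps 9 → 7, so m(7) = 7.
Codeword c = [1, 9, 6, 4, 7] ∈ F_11^5.


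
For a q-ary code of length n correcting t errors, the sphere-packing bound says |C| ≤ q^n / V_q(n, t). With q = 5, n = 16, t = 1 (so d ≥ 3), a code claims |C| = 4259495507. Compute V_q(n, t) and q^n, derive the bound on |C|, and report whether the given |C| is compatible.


V_q(n, t) = 65, q^n = 152587890625, Hamming bound = 2347506009, |C| = 4259495507 > bound (violated).

Step 1: Compute V_q(n, t) = Σ_{j=0}^1 C(n, j) (q−1)^j.
  j = 0: C(16,0)·(4)^0 = 1·1 = 1.
  j = 1: C(16,1)·(4)^1 = 16·4 = 64.
  V_q(n, t) = 1 + 64 = 65.
Step 2: q^n = 5^16 = 152587890625.
Step 3: Hamming bound ⌊q^n / V_q(n,t)⌋ = ⌊152587890625/65⌋ = 2347506009.
Step 4: Compare |C| = 4259495507 to 2347506009: violated.
The claimed |C| lies above the Hamming bound, so no 5-ary code of length 16 with d ≥ 3 can have 4259495507 codewords.


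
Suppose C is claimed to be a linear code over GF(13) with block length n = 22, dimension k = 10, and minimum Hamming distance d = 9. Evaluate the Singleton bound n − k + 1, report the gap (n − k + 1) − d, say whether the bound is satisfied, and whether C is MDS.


Singleton RHS = n − k + 1 = 13, slack = 4, bound satisfied, not MDS.

Singleton bound: d ≤ n − k + 1.
Here n = 22, k = 10, so n − k + 1 = 13.
Given d = 9, check d ≤ 13: YES.
Slack = (n − k + 1) − d = 4.
The code is NOT MDS (slack = 4 > 0).
Description: the claimed parameters are [22, 10, 9]_13; such a code would be non-MDS.


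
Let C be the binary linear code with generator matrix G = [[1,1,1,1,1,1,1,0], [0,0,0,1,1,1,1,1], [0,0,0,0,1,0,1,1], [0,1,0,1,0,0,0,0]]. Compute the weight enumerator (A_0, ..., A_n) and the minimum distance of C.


Weight distribution: A_0 = 1, A_2 = 3, A_3 = 1, A_4 = 3, A_5 = 6, A_6 = 1, A_7 = 1. Minimum distance d = 2.

Enumerate all 2^4 = 16 messages m ∈ F_2^4.
For each, compute codeword c = mG in F_2^8, then tally its weight.
  m = 0000 → c = 00000000, weight = 0.
  m = 1000 → c = 11111110, weight = 7.
  m = 0100 → c = 00011111, weight = 5.
  m = 1100 → c = 11100001, weight = 4.
  m = 0010 → c = 00001011, weight = 3.
  m = 1010 → c = 11110101, weight = 6.
  m = 0110 → c = 00010100, weight = 2.
  m = 1110 → c = 11101010, weight = 5.
  m = 0001 → c = 01010000, weight = 2.
  m = 1001 → c = 10101110, weight = 5.
  m = 0101 → c = 01001111, weight = 5.
  m = 1101 → c = 10110001, weight = 4.
  m = 0011 → c = 01011011, weight = 5.
  m = 1011 → c = 10100101, weight = 4.
  m = 0111 → c = 01000100, weight = 2.
  m = 1111 → c = 10111010, weight = 5.
Tally weights:
  weight 0: 1 codewords.
  weight 2: 3 codewords.
  weight 3: 1 codewords.
  weight 4: 3 codewords.
  weight 5: 6 codewords.
  weight 6: 1 codewords.
  weight 7: 1 codewords.
Minimum distance d = smallest w > 0 with A_w > 0 = 2.
Sanity: Σ A_w = 16 = 2^4 = 16 ✓.


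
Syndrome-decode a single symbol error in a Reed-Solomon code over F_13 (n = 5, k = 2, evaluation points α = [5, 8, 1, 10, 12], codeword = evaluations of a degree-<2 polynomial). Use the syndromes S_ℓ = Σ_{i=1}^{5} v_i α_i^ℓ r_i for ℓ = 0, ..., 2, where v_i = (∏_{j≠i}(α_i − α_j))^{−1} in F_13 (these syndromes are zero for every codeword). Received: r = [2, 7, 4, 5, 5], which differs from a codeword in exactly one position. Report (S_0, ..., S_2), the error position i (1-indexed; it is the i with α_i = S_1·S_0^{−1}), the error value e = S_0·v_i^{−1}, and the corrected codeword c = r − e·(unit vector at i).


S = (6, 8, 2), error at position 4, error magnitude e = 12, c = [2, 7, 4, 6, 5].

Step 1: column multipliers v_i = (∏_{j≠i}(α_i − α_j))^{−1} mod 13.
  i = 1 (α = 5): (5−8)(5−1)(5−10)(5−12) = (−3)·4·(−5)·(−7) = −420 ≡ 9, so v_1 = 9^{−1} = 3 (mod 13).
  i = 2 (α = 8): (8−5)(8−1)(8−10)(8−12) = 3·7·(−2)·(−4) = 168 ≡ 12, so v_2 = 12^{−1} = 12 (mod 13).
  i = 3 (α = 1): (1−5)(1−8)(1−10)(1−12) = (−4)·(−7)·(−9)·(−11) = 2772 ≡ 3, so v_3 = 3^{−1} = 9 (mod 13).
  i = 4 (α = 10): (10−5)(10−8)(10−1)(10−12) = 5·2·9·(−2) = −180 ≡ 2, so v_4 = 2^{−1} = 7 (mod 13).
  i = 5 (α = 12): (12−5)(12−8)(12−1)(12−10) = 7·4·11·2 = 616 ≡ 5, so v_5 = 5^{−1} = 8 (mod 13).
  v = [3, 12, 9, 7, 8].
Step 2: syndromes of r = [2, 7, 4, 5, 5] (all sums mod 13).
  S_0 = Σ v_i r_i = 3·2 + 12·7 + 9·4 + 7·5 + 8·5 = 201 ≡ 6.
  S_1 = Σ v_i α_i r_i = 3·5·2 + 12·8·7 + 9·1·4 + 7·10·5 + 8·12·5 = 1568 ≡ 8.
  α_i^2 mod 13 = [12, 12, 1, 9, 1].
  S_2 = Σ v_i α_i^2 r_i = 3·12·2 + 12·12·7 + 9·1·4 + 7·9·5 + 8·1·5 = 1471 ≡ 2.
  S = (6, 8, 2) ≠ 0, so r is not a codeword (an error is present).
Step 3: locate the error. For a single error e at position i, S_ℓ = v_i·e·α_i^ℓ, so α_err = S_1/S_0.
  S_0^{−1} = 6^{−1} = 11 (mod 13), so α_err = 8·11 = 88 ≡ 10 = α_4. Error position i = 4.
  Consistency check: S_2/S_1 = 2·5 = 10 ≡ 10 = α_err ✓ (single-error assumption holds).
Step 4: error magnitude e = S_0/v_4 = S_0·∏_{j≠4}(α_4 − α_j) = 6·2 = 12 ≡ 12 (mod 13).
Step 5: correct position 4: c_4 = r_4 − e = 5 − 12 ≡ 6 (mod 13). Hence c = [2, 7, 4, 6, 5].
  Check: interpolating c through the α_i gives m(x) = 11 + 6·x (degree < 2) with m(α_i) = c_i for every i, so c is indeed a codeword.


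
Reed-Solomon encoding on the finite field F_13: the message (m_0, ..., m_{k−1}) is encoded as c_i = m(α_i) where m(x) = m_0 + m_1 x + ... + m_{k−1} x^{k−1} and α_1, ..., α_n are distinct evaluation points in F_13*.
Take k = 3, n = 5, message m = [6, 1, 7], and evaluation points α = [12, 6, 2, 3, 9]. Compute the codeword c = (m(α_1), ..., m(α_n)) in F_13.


c = [12, 4, 10, 7, 10]

Message polynomial: m(x) = 6 + 1·x + 7·x^2 (mod 13).
For each evaluation point α_i, compute m(α_i) mod 13:
  α_1 = 12: Horner steps 7 → 7 → 12, so m(12) = 12.
  α_2 = 6: Horner steps 7 → 4 → 4, so m(6) = 4.
  α_3 = 2: Horner steps 7 → 2 → 10, so m(2) = 10.
  α_4 = 3: Horner steps 7 → 9 → 7, so m(3) = 7.
  α_5 = 9: Horner steps 7 → 12 → 10, so m(9) = 10.
Codeword c = [12, 4, 10, 7, 10] ∈ F_13^5.


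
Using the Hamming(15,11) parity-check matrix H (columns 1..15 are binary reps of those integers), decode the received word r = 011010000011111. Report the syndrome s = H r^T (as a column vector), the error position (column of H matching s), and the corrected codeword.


s = (1, 1, 1, 1)^T, error position = 15, corrected codeword c = 011010000011110

Compute s = H r^T mod 2 one row at a time:
  s_1 = 0 + 0 + 0 + 1 + 1 + 1 + 1 + 1 = 5 ≡ 1 (mod 2).
  s_2 = 0 + 1 + 0 + 0 + 1 + 1 + 1 + 1 = 5 ≡ 1 (mod 2).
  s_3 = 1 + 1 + 0 + 0 + 0 + 1 + 1 + 1 = 5 ≡ 1 (mod 2).
  s_4 = 0 + 1 + 1 + 0 + 0 + 1 + 1 + 1 = 5 ≡ 1 (mod 2).
s = (1, 1, 1, 1)^T — this equals column 15 of H (binary 1111), so error is at position 15.
Correct: flip bit 15 of r = 011010000011111 to get c = 011010000011110.


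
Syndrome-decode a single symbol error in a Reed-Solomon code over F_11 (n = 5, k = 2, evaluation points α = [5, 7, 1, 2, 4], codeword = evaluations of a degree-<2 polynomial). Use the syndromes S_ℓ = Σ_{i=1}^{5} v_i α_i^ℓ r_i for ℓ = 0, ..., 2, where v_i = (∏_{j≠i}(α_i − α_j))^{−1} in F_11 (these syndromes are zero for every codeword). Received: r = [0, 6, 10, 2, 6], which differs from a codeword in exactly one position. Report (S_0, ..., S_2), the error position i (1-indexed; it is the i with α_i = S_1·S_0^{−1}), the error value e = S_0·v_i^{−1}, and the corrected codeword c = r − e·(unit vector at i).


S = (6, 2, 8), error at position 5, error magnitude e = 9, c = [0, 6, 10, 2, 8].

Step 1: column multipliers v_i = (∏_{j≠i}(α_i − α_j))^{−1} mod 11.
  i = 1 (α = 5): (5−7)(5−1)(5−2)(5−4) = (−2)·4·3·1 = −24 ≡ 9, so v_1 = 9^{−1} = 5 (mod 11).
  i = 2 (α = 7): (7−5)(7−1)(7−2)(7−4) = 2·6·5·3 = 180 ≡ 4, so v_2 = 4^{−1} = 3 (mod 11).
  i = 3 (α = 1): (1−5)(1−7)(1−2)(1−4) = (−4)·(−6)·(−1)·(−3) = 72 ≡ 6, so v_3 = 6^{−1} = 2 (mod 11).
  i = 4 (α = 2): (2−5)(2−7)(2−1)(2−4) = (−3)·(−5)·1·(−2) = −30 ≡ 3, so v_4 = 3^{−1} = 4 (mod 11).
  i = 5 (α = 4): (4−5)(4−7)(4−1)(4−2) = (−1)·(−3)·3·2 = 18 ≡ 7, so v_5 = 7^{−1} = 8 (mod 11).
  v = [5, 3, 2, 4, 8].
Step 2: syndromes of r = [0, 6, 10, 2, 6] (all sums mod 11).
  S_0 = Σ v_i r_i = 5·0 + 3·6 + 2·10 + 4·2 + 8·6 = 94 ≡ 6.
  S_1 = Σ v_i α_i r_i = 5·5·0 + 3·7·6 + 2·1·10 + 4·2·2 + 8·4·6 = 354 ≡ 2.
  α_i^2 mod 11 = [3, 5, 1, 4, 5].
  S_2 = Σ v_i α_i^2 r_i = 5·3·0 + 3·5·6 + 2·1·10 + 4·4·2 + 8·5·6 = 382 ≡ 8.
  S = (6, 2, 8) ≠ 0, so r is not a codeword (an error is present).
Step 3: locate the error. For a single error e at position i, S_ℓ = v_i·e·α_i^ℓ, so α_err = S_1/S_0.
  S_0^{−1} = 6^{−1} = 2 (mod 11), so α_err = 2·2 = 4 ≡ 4 = α_5. Error position i = 5.
  Consistency check: S_2/S_1 = 8·6 = 48 ≡ 4 = α_err ✓ (single-error assumption holds).
Step 4: error magnitude e = S_0/v_5 = S_0·∏_{j≠5}(α_5 − α_j) = 6·7 = 42 ≡ 9 (mod 11).
Step 5: correct position 5: c_5 = r_5 − e = 6 − 9 ≡ 8 (mod 11). Hence c = [0, 6, 10, 2, 8].
  Check: interpolating c through the α_i gives m(x) = 7 + 3·x (degree < 2) with m(α_i) = c_i for every i, so c is indeed a codeword.


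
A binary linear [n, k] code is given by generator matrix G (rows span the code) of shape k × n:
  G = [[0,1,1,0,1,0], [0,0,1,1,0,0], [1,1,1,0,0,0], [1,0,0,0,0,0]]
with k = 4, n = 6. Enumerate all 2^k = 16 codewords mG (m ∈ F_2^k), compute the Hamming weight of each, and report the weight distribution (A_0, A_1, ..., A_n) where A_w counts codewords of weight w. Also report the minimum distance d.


Weight distribution: A_0 = 1, A_1 = 2, A_2 = 4, A_3 = 6, A_4 = 3. Minimum distance d = 1.

Enumerate all 2^4 = 16 messages m ∈ F_2^4.
For each, compute codeword c = mG in F_2^6, then tally its weight.
  m = 0000 → c = 000000, weight = 0.
  m = 1000 → c = 011010, weight = 3.
  m = 0100 → c = 001100, weight = 2.
  m = 1100 → c = 010110, weight = 3.
  m = 0010 → c = 111000, weight = 3.
  m = 1010 → c = 100010, weight = 2.
  m = 0110 → c = 110100, weight = 3.
  m = 1110 → c = 101110, weight = 4.
  m = 0001 → c = 100000, weight = 1.
  m = 1001 → c = 111010, weight = 4.
  m = 0101 → c = 101100, weight = 3.
  m = 1101 → c = 110110, weight = 4.
  m = 0011 → c = 011000, weight = 2.
  m = 1011 → c = 000010, weight = 1.
  m = 0111 → c = 010100, weight = 2.
  m = 1111 → c = 001110, weight = 3.
Tally weights:
  weight 0: 1 codewords.
  weight 1: 2 codewords.
  weight 2: 4 codewords.
  weight 3: 6 codewords.
  weight 4: 3 codewords.
Minimum distance d = smallest w > 0 with A_w > 0 = 1.
Sanity: Σ A_w = 16 = 2^4 = 16 ✓.


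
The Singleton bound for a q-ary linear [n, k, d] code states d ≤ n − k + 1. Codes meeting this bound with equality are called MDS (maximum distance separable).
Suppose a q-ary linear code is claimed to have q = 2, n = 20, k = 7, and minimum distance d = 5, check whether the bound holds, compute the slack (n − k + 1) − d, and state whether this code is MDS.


Singleton RHS = n − k + 1 = 14, slack = 9, bound satisfied, not MDS.

Singleton bound: d ≤ n − k + 1.
Here n = 20, k = 7, so n − k + 1 = 14.
Given d = 5, check d ≤ 14: YES.
Slack = (n − k + 1) − d = 9.
The code is NOT MDS (slack = 9 > 0).
Description: the claimed parameters are [20, 7, 5]_2; such a code would be non-MDS.


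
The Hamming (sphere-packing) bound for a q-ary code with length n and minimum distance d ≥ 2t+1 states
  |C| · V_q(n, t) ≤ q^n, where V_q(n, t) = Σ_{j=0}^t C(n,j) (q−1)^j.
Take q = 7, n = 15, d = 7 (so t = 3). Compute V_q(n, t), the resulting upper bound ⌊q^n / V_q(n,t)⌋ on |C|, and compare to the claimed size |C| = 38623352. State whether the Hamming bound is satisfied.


V_q(n, t) = 102151, q^n = 4747561509943, Hamming bound = 46475918, |C| = 38623352 ≤ bound (satisfied).

Step 1: Compute V_q(n, t) = Σ_{j=0}^3 C(n, j) (q−1)^j.
  j = 0: C(15,0)·(6)^0 = 1·1 = 1.
  j = 1: C(15,1)·(6)^1 = 15·6 = 90.
  j = 2: C(15,2)·(6)^2 = 105·36 = 3780.
  j = 3: C(15,3)·(6)^3 = 455·216 = 98280.
  V_q(n, t) = 1 + 90 + 3780 + 98280 = 102151.
Step 2: q^n = 7^15 = 4747561509943.
Step 3: Hamming bound ⌊q^n / V_q(n,t)⌋ = ⌊4747561509943/102151⌋ = 46475918.
Step 4: Compare |C| = 38623352 to 46475918: satisfied.
The claimed |C| lies below the Hamming bound.


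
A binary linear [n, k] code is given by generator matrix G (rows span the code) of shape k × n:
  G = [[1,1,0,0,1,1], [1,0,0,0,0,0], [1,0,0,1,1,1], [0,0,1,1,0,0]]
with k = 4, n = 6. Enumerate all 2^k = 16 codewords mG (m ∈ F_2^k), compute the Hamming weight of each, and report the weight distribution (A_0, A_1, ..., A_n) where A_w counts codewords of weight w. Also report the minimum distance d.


Weight distribution: A_0 = 1, A_1 = 1, A_2 = 3, A_3 = 6, A_4 = 3, A_5 = 1, A_6 = 1. Minimum distance d = 1.

Enumerate all 2^4 = 16 messages m ∈ F_2^4.
For each, compute codeword c = mG in F_2^6, then tally its weight.
  m = 0000 → c = 000000, weight = 0.
  m = 1000 → c = 110011, weight = 4.
  m = 0100 → c = 100000, weight = 1.
  m = 1100 → c = 010011, weight = 3.
  m = 0010 → c = 100111, weight = 4.
  m = 1010 → c = 010100, weight = 2.
  m = 0110 → c = 000111, weight = 3.
  m = 1110 → c = 110100, weight = 3.
  m = 0001 → c = 001100, weight = 2.
  m = 1001 → c = 111111, weight = 6.
  m = 0101 → c = 101100, weight = 3.
  m = 1101 → c = 011111, weight = 5.
  m = 0011 → c = 101011, weight = 4.
  m = 1011 → c = 011000, weight = 2.
  m = 0111 → c = 001011, weight = 3.
  m = 1111 → c = 111000, weight = 3.
Tally weights:
  weight 0: 1 codewords.
  weight 1: 1 codewords.
  weight 2: 3 codewords.
  weight 3: 6 codewords.
  weight 4: 3 codewords.
  weight 5: 1 codewords.
  weight 6: 1 codewords.
Minimum distance d = smallest w > 0 with A_w > 0 = 1.
Sanity: Σ A_w = 16 = 2^4 = 16 ✓.


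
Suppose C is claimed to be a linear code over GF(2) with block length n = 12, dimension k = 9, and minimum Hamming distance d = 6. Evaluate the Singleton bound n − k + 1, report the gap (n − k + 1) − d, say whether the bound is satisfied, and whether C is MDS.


Singleton RHS = n − k + 1 = 4, slack = -2, bound violated (no such code; not MDS).

Singleton bound: d ≤ n − k + 1.
Here n = 12, k = 9, so n − k + 1 = 4.
Given d = 6, check d ≤ 4: NO.
Slack = (n − k + 1) − d = -2.
The slack is negative: d = 6 exceeds n − k + 1 = 4 by 2, so the Singleton bound is violated and no linear [12, 9, 6]_2 code can exist. In particular it is not MDS (MDS requires d = n − k + 1 exactly).
Description: the claimed parameters are [12, 9, 6]_2; such a code would be impossible (violates the Singleton bound).


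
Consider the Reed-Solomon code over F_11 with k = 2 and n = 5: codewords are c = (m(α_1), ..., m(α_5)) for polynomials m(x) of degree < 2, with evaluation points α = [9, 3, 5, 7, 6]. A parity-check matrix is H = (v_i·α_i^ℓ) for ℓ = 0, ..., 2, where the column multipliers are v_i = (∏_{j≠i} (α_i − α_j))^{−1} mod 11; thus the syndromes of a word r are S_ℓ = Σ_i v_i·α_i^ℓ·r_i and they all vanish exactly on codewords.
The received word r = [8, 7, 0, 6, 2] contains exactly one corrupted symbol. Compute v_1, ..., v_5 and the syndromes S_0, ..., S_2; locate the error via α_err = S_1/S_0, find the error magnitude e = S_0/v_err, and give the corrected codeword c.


S = (4, 6, 9), error at position 4, error magnitude e = 2, c = [8, 7, 0, 4, 2].

Step 1: column multipliers v_i = (∏_{j≠i}(α_i − α_j))^{−1} mod 11.
  i = 1 (α = 9): (9−3)(9−5)(9−7)(9−6) = 6·4·2·3 = 144 ≡ 1, so v_1 = 1^{−1} = 1 (mod 11).
  i = 2 (α = 3): (3−9)(3−5)(3−7)(3−6) = (−6)·(−2)·(−4)·(−3) = 144 ≡ 1, so v_2 = 1^{−1} = 1 (mod 11).
  i = 3 (α = 5): (5−9)(5−3)(5−7)(5−6) = (−4)·2·(−2)·(−1) = −16 ≡ 6, so v_3 = 6^{−1} = 2 (mod 11).
  i = 4 (α = 7): (7−9)(7−3)(7−5)(7−6) = (−2)·4·2·1 = −16 ≡ 6, so v_4 = 6^{−1} = 2 (mod 11).
  i = 5 (α = 6): (6−9)(6−3)(6−5)(6−7) = (−3)·3·1·(−1) = 9 ≡ 9, so v_5 = 9^{−1} = 5 (mod 11).
  v = [1, 1, 2, 2, 5].
Step 2: syndromes of r = [8, 7, 0, 6, 2] (all sums mod 11).
  S_0 = Σ v_i r_i = 1·8 + 1·7 + 2·0 + 2·6 + 5·2 = 37 ≡ 4.
  S_1 = Σ v_i α_i r_i = 1·9·8 + 1·3·7 + 2·5·0 + 2·7·6 + 5·6·2 = 237 ≡ 6.
  α_i^2 mod 11 = [4, 9, 3, 5, 3].
  S_2 = Σ v_i α_i^2 r_i = 1·4·8 + 1·9·7 + 2·3·0 + 2·5·6 + 5·3·2 = 185 ≡ 9.
  S = (4, 6, 9) ≠ 0, so r is not a codeword (an error is present).
Step 3: locate the error. For a single error e at position i, S_ℓ = v_i·e·α_i^ℓ, so α_err = S_1/S_0.
  S_0^{−1} = 4^{−1} = 3 (mod 11), so α_err = 6·3 = 18 ≡ 7 = α_4. Error position i = 4.
  Consistency check: S_2/S_1 = 9·2 = 18 ≡ 7 = α_err ✓ (single-error assumption holds).
Step 4: error magnitude e = S_0/v_4 = S_0·∏_{j≠4}(α_4 − α_j) = 4·6 = 24 ≡ 2 (mod 11).
Step 5: correct position 4: c_4 = r_4 − e = 6 − 2 ≡ 4 (mod 11). Hence c = [8, 7, 0, 4, 2].
  Check: interpolating c through the α_i gives m(x) = 1 + 2·x (degree < 2) with m(α_i) = c_i for every i, so c is indeed a codeword.


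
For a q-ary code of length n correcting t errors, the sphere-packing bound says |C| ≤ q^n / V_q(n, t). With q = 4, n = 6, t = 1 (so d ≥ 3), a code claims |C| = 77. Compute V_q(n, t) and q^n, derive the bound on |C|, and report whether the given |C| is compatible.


V_q(n, t) = 19, q^n = 4096, Hamming bound = 215, |C| = 77 ≤ bound (satisfied).

Step 1: Compute V_q(n, t) = Σ_{j=0}^1 C(n, j) (q−1)^j.
  j = 0: C(6,0)·(3)^0 = 1·1 = 1.
  j = 1: C(6,1)·(3)^1 = 6·3 = 18.
  V_q(n, t) = 1 + 18 = 19.
Step 2: q^n = 4^6 = 4096.
Step 3: Hamming bound ⌊q^n / V_q(n,t)⌋ = ⌊4096/19⌋ = 215.
Step 4: Compare |C| = 77 to 215: satisfied.
The claimed |C| lies below the Hamming bound.
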